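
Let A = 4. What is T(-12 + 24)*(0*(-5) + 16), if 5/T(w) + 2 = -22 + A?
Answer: -4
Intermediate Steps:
T(w) = -1/4 (T(w) = 5/(-2 + (-22 + 4)) = 5/(-2 - 18) = 5/(-20) = 5*(-1/20) = -1/4)
T(-12 + 24)*(0*(-5) + 16) = -(0*(-5) + 16)/4 = -(0 + 16)/4 = -1/4*16 = -4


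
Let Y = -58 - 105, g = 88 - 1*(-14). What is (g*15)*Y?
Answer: -249390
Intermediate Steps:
g = 102 (g = 88 + 14 = 102)
Y = -163
(g*15)*Y = (102*15)*(-163) = 1530*(-163) = -249390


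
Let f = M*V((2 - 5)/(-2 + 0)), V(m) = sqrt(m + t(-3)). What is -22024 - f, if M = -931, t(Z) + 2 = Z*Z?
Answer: -22024 + 931*sqrt(34)/2 ≈ -19310.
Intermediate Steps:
t(Z) = -2 + Z**2 (t(Z) = -2 + Z*Z = -2 + Z**2)
V(m) = sqrt(7 + m) (V(m) = sqrt(m + (-2 + (-3)**2)) = sqrt(m + (-2 + 9)) = sqrt(m + 7) = sqrt(7 + m))
f = -931*sqrt(34)/2 (f = -931*sqrt(7 + (2 - 5)/(-2 + 0)) = -931*sqrt(7 - 3/(-2)) = -931*sqrt(7 - 3*(-1/2)) = -931*sqrt(7 + 3/2) = -931*sqrt(34)/2 ≈ -2714.3)
-22024 - f = -22024 - (-931)*sqrt(34)/2 = -22024 + 931*sqrt(34)/2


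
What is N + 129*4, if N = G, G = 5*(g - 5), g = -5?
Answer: 466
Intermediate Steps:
G = -50 (G = 5*(-5 - 5) = 5*(-10) = -50)
N = -50
N + 129*4 = -50 + 129*4 = -50 + 516 = 466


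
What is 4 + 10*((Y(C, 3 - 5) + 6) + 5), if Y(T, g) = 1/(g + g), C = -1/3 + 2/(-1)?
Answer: 223/2 ≈ 111.50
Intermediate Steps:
C = -7/3 (C = -1*⅓ + 2*(-1) = -⅓ - 2 = -7/3 ≈ -2.3333)
Y(T, g) = 1/(2*g)
4 + 10*((Y(C, 3 - 5) + 6) + 5) = 4 + 10*((1/(2*(3 - 5)) + 6) + 5) = 4 + 10*(((½)/(-2) + 6) + 5) = 4 + 10*(((½)*(-½) + 6) + 5) = 4 + 10*((-¼ + 6) + 5) = 4 + 10*(23/4 + 5) = 4 + 10*(43/4) = 4 + 215/2 = 223/2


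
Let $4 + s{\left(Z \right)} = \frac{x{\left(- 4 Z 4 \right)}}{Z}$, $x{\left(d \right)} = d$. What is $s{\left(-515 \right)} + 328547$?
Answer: $328527$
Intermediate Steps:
$s{\left(Z \right)} = -20$ ($s{\left(Z \right)} = -4 + \frac{- 4 Z 4}{Z} = -4 + \frac{\left(-16\right) Z}{Z} = -4 - 16 = -20$)
$s{\left(-515 \right)} + 328547 = -20 + 328547 = 328527$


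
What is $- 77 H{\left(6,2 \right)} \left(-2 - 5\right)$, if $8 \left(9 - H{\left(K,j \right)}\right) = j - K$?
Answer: $\frac{10241}{2} \approx 5120.5$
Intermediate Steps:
$H{\left(K,j \right)} = 9 - \frac{j}{8} + \frac{K}{8}$ ($H{\left(K,j \right)} = 9 - \frac{j - K}{8} = 9 + \left(- \frac{j}{8} + \frac{K}{8}\right) = 9 - \frac{j}{8} + \frac{K}{8}$)
$- 77 H{\left(6,2 \right)} \left(-2 - 5\right) = - 77 \left(9 - \frac{1}{4} + \frac{1}{8} \cdot 6\right) \left(-2 - 5\right) = - 77 \left(9 - \frac{1}{4} + \frac{3}{4}\right) \left(-7\right) = - 77 \cdot \frac{19}{2} \left(-7\right) = \left(-77\right) \left(- \frac{133}{2}\right) = \frac{10241}{2}$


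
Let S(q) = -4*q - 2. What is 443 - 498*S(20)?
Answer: 41279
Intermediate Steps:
S(q) = -2 - 4*q
443 - 498*S(20) = 443 - 498*(-2 - 4*20) = 443 - 498*(-2 - 80) = 443 - 498*(-82) = 443 + 40836 = 41279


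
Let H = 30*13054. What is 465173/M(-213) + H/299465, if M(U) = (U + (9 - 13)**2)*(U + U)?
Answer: 34433713217/5026340346 ≈ 6.8507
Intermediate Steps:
H = 391620
M(U) = 2*U*(16 + U) (M(U) = (U + (-4)**2)*(2*U) = (U + 16)*(2*U) = (16 + U)*(2*U) = 2*U*(16 + U))
465173/M(-213) + H/299465 = 465173/((2*(-213)*(16 - 213))) + 391620/299465 = 465173/((2*(-213)*(-197))) + 391620*(1/299465) = 465173/83922 + 78324/59893 = 34433713217/5026340346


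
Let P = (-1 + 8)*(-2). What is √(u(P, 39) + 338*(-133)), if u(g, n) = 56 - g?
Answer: 14*I*√229 ≈ 211.86*I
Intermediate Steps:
P = -14 (P = 7*(-2) = -14)
√(u(P, 39) + 338*(-133)) = √((56 - 1*(-14)) + 338*(-133)) = √((56 + 14) - 44954) = √(70 - 44954) = √(-44884) = 14*I*√229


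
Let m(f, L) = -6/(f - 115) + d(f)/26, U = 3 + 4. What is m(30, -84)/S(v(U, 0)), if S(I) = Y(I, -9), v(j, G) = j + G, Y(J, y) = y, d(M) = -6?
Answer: 59/3315 ≈ 0.017798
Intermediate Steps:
U = 7
v(j, G) = G + j
S(I) = -9
m(f, L) = -3/13 - 6/(-115 + f) (m(f, L) = -6/(f - 115) - 6/26 = -6/(-115 + f) - 6*1/26 = -6/(-115 + f) - 3/13 = -3/13 - 6/(-115 + f))
m(30, -84)/S(v(U, 0)) = (3*(89 - 1*30)/(13*(-115 + 30)))/(-9) = ((3/13)*(89 - 30)/(-85))*(-⅑) = ((3/13)*(-1/85)*59)*(-⅑) = -177/1105*(-⅑) = 59/3315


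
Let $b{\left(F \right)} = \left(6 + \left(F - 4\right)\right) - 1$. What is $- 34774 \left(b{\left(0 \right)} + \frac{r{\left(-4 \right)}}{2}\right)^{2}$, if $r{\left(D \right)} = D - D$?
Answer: $-34774$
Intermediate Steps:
$r{\left(D \right)} = 0$
$b{\left(F \right)} = 1 + F$ ($b{\left(F \right)} = \left(6 + \left(-4 + F\right)\right) - 1 = \left(2 + F\right) - 1 = 1 + F$)
$- 34774 \left(b{\left(0 \right)} + \frac{r{\left(-4 \right)}}{2}\right)^{2} = - 34774 \left(\left(1 + 0\right) + \frac{0}{2}\right)^{2} = - 34774 \left(1 + 0 \cdot \frac{1}{2}\right)^{2} = - 34774 \left(1 + 0\right)^{2} = - 34774 \cdot 1^{2} = \left(-34774\right) 1 = -34774$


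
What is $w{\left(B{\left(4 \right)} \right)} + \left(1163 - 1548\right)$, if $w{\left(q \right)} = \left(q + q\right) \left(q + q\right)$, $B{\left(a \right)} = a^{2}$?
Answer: $639$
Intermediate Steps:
$w{\left(q \right)} = 4 q^{2}$ ($w{\left(q \right)} = 2 q 2 q = 4 q^{2}$)
$w{\left(B{\left(4 \right)} \right)} + \left(1163 - 1548\right) = 4 \left(4^{2}\right)^{2} + \left(1163 - 1548\right) = 4 \cdot 16^{2} + \left(1163 - 1548\right) = 4 \cdot 256 - 385 = 1024 - 385 = 639$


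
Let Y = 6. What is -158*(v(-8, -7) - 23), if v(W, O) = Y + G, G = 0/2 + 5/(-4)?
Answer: 5767/2 ≈ 2883.5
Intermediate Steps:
G = -5/4 (G = 0*(½) + 5*(-¼) = 0 - 5/4 = -5/4 ≈ -1.2500)
v(W, O) = 19/4 (v(W, O) = 6 - 5/4 = 19/4)
-158*(v(-8, -7) - 23) = -158*(19/4 - 23) = -158*(-73/4) = 5767/2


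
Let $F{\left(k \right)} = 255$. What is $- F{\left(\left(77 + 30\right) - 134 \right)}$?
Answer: $-255$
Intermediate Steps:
$- F{\left(\left(77 + 30\right) - 134 \right)} = \left(-1\right) 255 = -255$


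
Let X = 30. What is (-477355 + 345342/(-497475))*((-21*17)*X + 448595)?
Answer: -6932377077152653/33165 ≈ -2.0903e+11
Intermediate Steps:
(-477355 + 345342/(-497475))*((-21*17)*X + 448595) = (-477355 + 345342/(-497475))*(-21*17*30 + 448595) = (-477355 + 345342*(-1/497475))*(-357*30 + 448595) = (-477355 - 115114/165825)*(-10710 + 448595) = -79157507989/165825*437885 = -6932377077152653/33165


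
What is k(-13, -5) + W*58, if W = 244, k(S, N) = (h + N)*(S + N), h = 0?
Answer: 14242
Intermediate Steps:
k(S, N) = N*(N + S) (k(S, N) = (0 + N)*(S + N) = N*(N + S))
k(-13, -5) + W*58 = -5*(-5 - 13) + 244*58 = -5*(-18) + 14152 = 90 + 14152 = 14242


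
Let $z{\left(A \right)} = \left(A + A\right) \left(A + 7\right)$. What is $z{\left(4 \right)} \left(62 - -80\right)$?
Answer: $12496$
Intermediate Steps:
$z{\left(A \right)} = 2 A \left(7 + A\right)$
$z{\left(4 \right)} \left(62 - -80\right) = 2 \cdot 4 \left(7 + 4\right) \left(62 - -80\right) = 2 \cdot 4 \cdot 11 \left(62 + 80\right) = 88 \cdot 142 = 12496$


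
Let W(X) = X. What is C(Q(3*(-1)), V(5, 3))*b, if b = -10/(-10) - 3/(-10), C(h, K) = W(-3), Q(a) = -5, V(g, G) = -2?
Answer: -39/10 ≈ -3.9000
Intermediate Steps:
C(h, K) = -3
b = 13/10 (b = -10*(-⅒) - 3*(-⅒) = 1 + 3/10 = 13/10 ≈ 1.3000)
C(Q(3*(-1)), V(5, 3))*b = -3*13/10 = -39/10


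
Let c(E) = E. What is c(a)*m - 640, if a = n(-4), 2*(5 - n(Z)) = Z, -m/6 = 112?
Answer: -5344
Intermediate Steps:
m = -672 (m = -6*112 = -672)
n(Z) = 5 - Z/2
a = 7 (a = 5 - 1/2*(-4) = 5 + 2 = 7)
c(a)*m - 640 = 7*(-672) - 640 = -4704 - 640 = -5344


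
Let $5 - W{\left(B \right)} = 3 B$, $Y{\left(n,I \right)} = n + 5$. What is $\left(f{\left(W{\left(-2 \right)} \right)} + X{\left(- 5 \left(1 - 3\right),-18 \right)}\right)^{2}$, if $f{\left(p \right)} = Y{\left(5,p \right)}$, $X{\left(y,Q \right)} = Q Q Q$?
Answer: $33895684$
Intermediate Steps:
$Y{\left(n,I \right)} = 5 + n$
$X{\left(y,Q \right)} = Q^{3}$ ($X{\left(y,Q \right)} = Q^{2} Q = Q^{3}$)
$W{\left(B \right)} = 5 - 3 B$
$f{\left(p \right)} = 10$ ($f{\left(p \right)} = 5 + 5 = 10$)
$\left(f{\left(W{\left(-2 \right)} \right)} + X{\left(- 5 \left(1 - 3\right),-18 \right)}\right)^{2} = \left(10 + \left(-18\right)^{3}\right)^{2} = \left(10 - 5832\right)^{2} = \left(-5822\right)^{2} = 33895684$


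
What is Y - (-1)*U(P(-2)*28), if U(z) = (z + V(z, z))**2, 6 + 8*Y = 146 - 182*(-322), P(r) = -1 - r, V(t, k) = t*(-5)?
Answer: 19887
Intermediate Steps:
V(t, k) = -5*t
Y = 7343 (Y = -3/4 + (146 - 182*(-322))/8 = -3/4 + (146 + 58604)/8 = -3/4 + (1/8)*58750 = -3/4 + 29375/4 = 7343)
U(z) = 16*z**2 (U(z) = (z - 5*z)**2 = (-4*z)**2 = 16*z**2)
Y - (-1)*U(P(-2)*28) = 7343 - (-1)*16*((-1 - 1*(-2))*28)**2 = 7343 - (-1)*16*((-1 + 2)*28)**2 = 7343 - (-1)*16*(1*28)**2 = 7343 - (-1)*16*28**2 = 7343 - (-1)*16*784 = 7343 - (-1)*12544 = 7343 - 1*(-12544) = 7343 + 12544 = 19887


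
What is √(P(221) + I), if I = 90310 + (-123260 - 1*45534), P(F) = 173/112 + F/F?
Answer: I*√61529461/28 ≈ 280.15*I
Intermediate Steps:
P(F) = 285/112 (P(F) = 173*(1/112) + 1 = 173/112 + 1 = 285/112)
I = -78484 (I = 90310 + (-123260 - 45534) = 90310 - 168794 = -78484)
√(P(221) + I) = √(285/112 - 78484) = √(-8789923/112) = I*√61529461/28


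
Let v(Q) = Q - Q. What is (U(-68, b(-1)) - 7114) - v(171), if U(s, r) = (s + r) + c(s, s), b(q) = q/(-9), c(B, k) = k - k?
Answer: -64637/9 ≈ -7181.9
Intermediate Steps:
v(Q) = 0
c(B, k) = 0
b(q) = -q/9 (b(q) = q*(-1/9) = -q/9)
U(s, r) = r + s (U(s, r) = (s + r) + 0 = (r + s) + 0 = r + s)
(U(-68, b(-1)) - 7114) - v(171) = ((-1/9*(-1) - 68) - 7114) - 1*0 = ((1/9 - 68) - 7114) + 0 = (-611/9 - 7114) + 0 = -64637/9 + 0 = -64637/9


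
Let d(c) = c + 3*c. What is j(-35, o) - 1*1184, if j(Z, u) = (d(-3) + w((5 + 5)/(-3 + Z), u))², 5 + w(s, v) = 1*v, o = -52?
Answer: 3577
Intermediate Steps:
d(c) = 4*c
w(s, v) = -5 + v (w(s, v) = -5 + 1*v = -5 + v)
j(Z, u) = (-17 + u)² (j(Z, u) = (4*(-3) + (-5 + u))² = (-12 + (-5 + u))² = (-17 + u)²)
j(-35, o) - 1*1184 = (-17 - 52)² - 1*1184 = (-69)² - 1184 = 4761 - 1184 = 3577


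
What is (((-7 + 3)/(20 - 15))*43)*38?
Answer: -6536/5 ≈ -1307.2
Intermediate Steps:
(((-7 + 3)/(20 - 15))*43)*38 = (-4/5*43)*38 = (-4*1/5*43)*38 = -4/5*43*38 = -172/5*38 = -6536/5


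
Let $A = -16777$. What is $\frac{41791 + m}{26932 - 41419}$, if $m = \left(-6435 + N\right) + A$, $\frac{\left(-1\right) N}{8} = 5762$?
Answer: $\frac{27517}{14487} \approx 1.8994$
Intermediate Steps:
$N = -46096$ ($N = \left(-8\right) 5762 = -46096$)
$m = -69308$ ($m = \left(-6435 - 46096\right) - 16777 = -52531 - 16777 = -69308$)
$\frac{41791 + m}{26932 - 41419} = \frac{41791 - 69308}{26932 - 41419} = - \frac{27517}{-14487} = \left(-27517\right) \left(- \frac{1}{14487}\right) = \frac{27517}{14487}$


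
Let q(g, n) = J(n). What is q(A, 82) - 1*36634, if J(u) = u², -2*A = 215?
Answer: -29910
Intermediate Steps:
A = -215/2 (A = -½*215 = -215/2 ≈ -107.50)
q(g, n) = n²
q(A, 82) - 1*36634 = 82² - 1*36634 = 6724 - 36634 = -29910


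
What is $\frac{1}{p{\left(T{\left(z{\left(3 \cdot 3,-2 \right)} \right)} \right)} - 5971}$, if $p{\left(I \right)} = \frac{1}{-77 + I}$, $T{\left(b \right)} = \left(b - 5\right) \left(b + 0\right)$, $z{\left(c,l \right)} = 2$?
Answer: $- \frac{83}{495594} \approx -0.00016748$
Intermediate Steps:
$T{\left(b \right)} = b \left(-5 + b\right)$ ($T{\left(b \right)} = \left(-5 + b\right) b = b \left(-5 + b\right)$)
$\frac{1}{p{\left(T{\left(z{\left(3 \cdot 3,-2 \right)} \right)} \right)} - 5971} = \frac{1}{\frac{1}{-77 + 2 \left(-5 + 2\right)} - 5971} = \frac{1}{\frac{1}{-77 + 2 \left(-3\right)} - 5971} = \frac{1}{\frac{1}{-77 - 6} - 5971} = \frac{1}{\frac{1}{-83} - 5971} = \frac{1}{- \frac{1}{83} - 5971} = \frac{1}{- \frac{495594}{83}} = - \frac{83}{495594}$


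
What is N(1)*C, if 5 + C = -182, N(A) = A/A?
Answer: -187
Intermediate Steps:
N(A) = 1
C = -187 (C = -5 - 182 = -187)
N(1)*C = 1*(-187) = -187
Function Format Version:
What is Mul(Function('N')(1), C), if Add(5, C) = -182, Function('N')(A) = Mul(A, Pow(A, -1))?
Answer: -187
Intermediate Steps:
Function('N')(A) = 1
C = -187 (C = Add(-5, -182) = -187)
Mul(Function('N')(1), C) = Mul(1, -187) = -187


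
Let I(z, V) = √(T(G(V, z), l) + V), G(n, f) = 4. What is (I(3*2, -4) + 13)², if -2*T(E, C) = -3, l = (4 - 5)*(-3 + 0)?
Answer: (26 + I*√10)²/4 ≈ 166.5 + 41.11*I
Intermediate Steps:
l = 3 (l = -1*(-3) = 3)
T(E, C) = 3/2 (T(E, C) = -½*(-3) = 3/2)
I(z, V) = √(3/2 + V)
(I(3*2, -4) + 13)² = (√(6 + 4*(-4))/2 + 13)² = (√(6 - 16)/2 + 13)² = (√(-10)/2 + 13)² = ((I*√10)/2 + 13)² = (I*√10/2 + 13)² = (13 + I*√10/2)²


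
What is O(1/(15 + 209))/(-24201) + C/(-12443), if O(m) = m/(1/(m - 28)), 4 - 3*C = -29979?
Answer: -12136134643483/15109651565568 ≈ -0.80320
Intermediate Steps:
C = 29983/3 (C = 4/3 - ⅓*(-29979) = 4/3 + 9993 = 29983/3 ≈ 9994.3)
O(m) = m*(-28 + m) (O(m) = m/(1/(-28 + m)) = m*(-28 + m))
O(1/(15 + 209))/(-24201) + C/(-12443) = ((-28 + 1/(15 + 209))/(15 + 209))/(-24201) + (29983/3)/(-12443) = ((-28 + 1/224)/224)*(-1/24201) + (29983/3)*(-1/12443) = ((-28 + 1/224)/224)*(-1/24201) - 29983/37329 = ((1/224)*(-6271/224))*(-1/24201) - 29983/37329 = -6271/50176*(-1/24201) - 29983/37329 = 6271/1214309376 - 29983/37329 = -12136134643483/15109651565568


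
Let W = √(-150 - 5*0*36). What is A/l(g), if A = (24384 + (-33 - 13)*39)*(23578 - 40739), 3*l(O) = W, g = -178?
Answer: 38766699*I*√6 ≈ 9.4959e+7*I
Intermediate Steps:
W = 5*I*√6 (W = √(-150 + 0*36) = √(-150 + 0) = √(-150) = 5*I*√6 ≈ 12.247*I)
l(O) = 5*I*√6/3 (l(O) = (5*I*√6)/3 = 5*I*√6/3)
A = -387666990 (A = (24384 - 46*39)*(-17161) = (24384 - 1794)*(-17161) = 22590*(-17161) = -387666990)
A/l(g) = -387666990*(-I*√6/10) = -(-38766699)*I*√6 = 38766699*I*√6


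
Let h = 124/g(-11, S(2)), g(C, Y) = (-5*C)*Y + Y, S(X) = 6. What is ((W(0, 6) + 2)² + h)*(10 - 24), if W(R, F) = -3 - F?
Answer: -4147/6 ≈ -691.17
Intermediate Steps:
g(C, Y) = Y - 5*C*Y (g(C, Y) = -5*C*Y + Y = Y - 5*C*Y)
h = 31/84 (h = 124/((6*(1 - 5*(-11)))) = 124/((6*(1 + 55))) = 124/((6*56)) = 124/336 = 124*(1/336) = 31/84 ≈ 0.36905)
((W(0, 6) + 2)² + h)*(10 - 24) = (((-3 - 1*6) + 2)² + 31/84)*(10 - 24) = (((-3 - 6) + 2)² + 31/84)*(-14) = ((-9 + 2)² + 31/84)*(-14) = ((-7)² + 31/84)*(-14) = (49 + 31/84)*(-14) = (4147/84)*(-14) = -4147/6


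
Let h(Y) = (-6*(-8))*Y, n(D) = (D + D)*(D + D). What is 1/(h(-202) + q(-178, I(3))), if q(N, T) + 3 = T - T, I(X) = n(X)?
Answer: -1/9699 ≈ -0.00010310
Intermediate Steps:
n(D) = 4*D² (n(D) = (2*D)*(2*D) = 4*D²)
I(X) = 4*X²
q(N, T) = -3 (q(N, T) = -3 + (T - T) = -3 + 0 = -3)
h(Y) = 48*Y
1/(h(-202) + q(-178, I(3))) = 1/(48*(-202) - 3) = 1/(-9696 - 3) = 1/(-9699) = -1/9699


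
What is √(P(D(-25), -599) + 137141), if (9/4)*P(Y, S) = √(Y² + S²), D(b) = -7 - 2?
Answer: √(1234269 + 4*√358882)/3 ≈ 370.69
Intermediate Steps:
D(b) = -9
P(Y, S) = 4*√(S² + Y²)/9 (P(Y, S) = 4*√(Y² + S²)/9 = 4*√(S² + Y²)/9)
√(P(D(-25), -599) + 137141) = √(4*√((-599)² + (-9)²)/9 + 137141) = √(4*√(358801 + 81)/9 + 137141) = √(4*√358882/9 + 137141) = √(137141 + 4*√358882/9)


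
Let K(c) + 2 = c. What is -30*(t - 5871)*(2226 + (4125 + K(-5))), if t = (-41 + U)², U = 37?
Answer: 1114323600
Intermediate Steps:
t = 16 (t = (-41 + 37)² = (-4)² = 16)
K(c) = -2 + c
-30*(t - 5871)*(2226 + (4125 + K(-5))) = -30*(16 - 5871)*(2226 + (4125 + (-2 - 5))) = -(-175650)*(2226 + (4125 - 7)) = -(-175650)*(2226 + 4118) = -(-175650)*6344 = -30*(-37144120) = 1114323600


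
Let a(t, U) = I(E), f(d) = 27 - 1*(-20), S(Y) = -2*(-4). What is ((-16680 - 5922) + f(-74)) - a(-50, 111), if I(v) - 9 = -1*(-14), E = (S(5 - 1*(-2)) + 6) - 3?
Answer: -22578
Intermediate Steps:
S(Y) = 8
f(d) = 47 (f(d) = 27 + 20 = 47)
E = 11 (E = (8 + 6) - 3 = 14 - 3 = 11)
I(v) = 23 (I(v) = 9 - 1*(-14) = 9 + 14 = 23)
a(t, U) = 23
((-16680 - 5922) + f(-74)) - a(-50, 111) = ((-16680 - 5922) + 47) - 1*23 = (-22602 + 47) - 23 = -22555 - 23 = -22578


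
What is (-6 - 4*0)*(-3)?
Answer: 18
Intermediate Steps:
(-6 - 4*0)*(-3) = (-6 + 0)*(-3) = -6*(-3) = 18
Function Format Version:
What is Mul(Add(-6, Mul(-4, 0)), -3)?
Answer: 18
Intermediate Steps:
Mul(Add(-6, Mul(-4, 0)), -3) = Mul(Add(-6, 0), -3) = Mul(-6, -3) = 18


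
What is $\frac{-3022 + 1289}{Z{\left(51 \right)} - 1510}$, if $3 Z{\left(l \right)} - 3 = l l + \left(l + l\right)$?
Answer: $\frac{1733}{608} \approx 2.8503$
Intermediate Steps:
$Z{\left(l \right)} = 1 + \frac{l^{2}}{3} + \frac{2 l}{3}$ ($Z{\left(l \right)} = 1 + \frac{l l + \left(l + l\right)}{3} = 1 + \frac{l^{2} + 2 l}{3} = 1 + \left(\frac{l^{2}}{3} + \frac{2 l}{3}\right) = 1 + \frac{l^{2}}{3} + \frac{2 l}{3}$)
$\frac{-3022 + 1289}{Z{\left(51 \right)} - 1510} = \frac{-3022 + 1289}{\left(1 + \frac{51^{2}}{3} + \frac{2}{3} \cdot 51\right) - 1510} = - \frac{1733}{\left(1 + \frac{1}{3} \cdot 2601 + 34\right) - 1510} = - \frac{1733}{\left(1 + 867 + 34\right) - 1510} = - \frac{1733}{902 - 1510} = - \frac{1733}{-608} = \left(-1733\right) \left(- \frac{1}{608}\right) = \frac{1733}{608}$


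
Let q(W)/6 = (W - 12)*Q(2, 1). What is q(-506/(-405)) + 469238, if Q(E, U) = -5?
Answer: 12678134/27 ≈ 4.6956e+5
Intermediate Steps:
q(W) = 360 - 30*W (q(W) = 6*((W - 12)*(-5)) = 6*((-12 + W)*(-5)) = 6*(60 - 5*W) = 360 - 30*W)
q(-506/(-405)) + 469238 = (360 - (-15180)/(-405)) + 469238 = (360 - (-15180)*(-1)/405) + 469238 = (360 - 30*506/405) + 469238 = (360 - 1012/27) + 469238 = 8708/27 + 469238 = 12678134/27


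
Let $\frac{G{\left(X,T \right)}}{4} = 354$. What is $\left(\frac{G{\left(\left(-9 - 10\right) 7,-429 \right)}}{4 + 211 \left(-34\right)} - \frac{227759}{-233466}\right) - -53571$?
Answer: $\frac{14946090541799}{278991870} \approx 53572.0$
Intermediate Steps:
$G{\left(X,T \right)} = 1416$ ($G{\left(X,T \right)} = 4 \cdot 354 = 1416$)
$\left(\frac{G{\left(\left(-9 - 10\right) 7,-429 \right)}}{4 + 211 \left(-34\right)} - \frac{227759}{-233466}\right) - -53571 = \left(\frac{1416}{4 + 211 \left(-34\right)} - \frac{227759}{-233466}\right) - -53571 = \left(\frac{1416}{4 - 7174} - - \frac{227759}{233466}\right) + 53571 = \left(\frac{1416}{-7170} + \frac{227759}{233466}\right) + 53571 = \left(1416 \left(- \frac{1}{7170}\right) + \frac{227759}{233466}\right) + 53571 = \left(- \frac{236}{1195} + \frac{227759}{233466}\right) + 53571 = \frac{217074029}{278991870} + 53571 = \frac{14946090541799}{278991870}$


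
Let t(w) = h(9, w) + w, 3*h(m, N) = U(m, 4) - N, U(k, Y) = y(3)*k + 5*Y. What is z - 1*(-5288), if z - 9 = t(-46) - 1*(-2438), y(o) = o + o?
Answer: 7729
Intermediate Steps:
y(o) = 2*o
U(k, Y) = 5*Y + 6*k (U(k, Y) = (2*3)*k + 5*Y = 6*k + 5*Y = 5*Y + 6*k)
h(m, N) = 20/3 + 2*m - N/3 (h(m, N) = ((5*4 + 6*m) - N)/3 = ((20 + 6*m) - N)/3 = (20 - N + 6*m)/3 = 20/3 + 2*m - N/3)
t(w) = 74/3 + 2*w/3 (t(w) = (20/3 + 2*9 - w/3) + w = (20/3 + 18 - w/3) + w = (74/3 - w/3) + w = 74/3 + 2*w/3)
z = 2441 (z = 9 + ((74/3 + (⅔)*(-46)) - 1*(-2438)) = 9 + ((74/3 - 92/3) + 2438) = 9 + (-6 + 2438) = 9 + 2432 = 2441)
z - 1*(-5288) = 2441 - 1*(-5288) = 2441 + 5288 = 7729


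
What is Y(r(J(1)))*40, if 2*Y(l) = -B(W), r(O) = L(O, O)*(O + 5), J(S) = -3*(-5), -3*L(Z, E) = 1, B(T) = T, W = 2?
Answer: -40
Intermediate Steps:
L(Z, E) = -1/3 (L(Z, E) = -1/3*1 = -1/3)
J(S) = 15
r(O) = -5/3 - O/3 (r(O) = -(O + 5)/3 = -(5 + O)/3 = -5/3 - O/3)
Y(l) = -1 (Y(l) = (-1*2)/2 = (1/2)*(-2) = -1)
Y(r(J(1)))*40 = -1*40 = -40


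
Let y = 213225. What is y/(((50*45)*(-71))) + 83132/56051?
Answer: 17718167/119388630 ≈ 0.14841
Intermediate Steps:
y/(((50*45)*(-71))) + 83132/56051 = 213225/(((50*45)*(-71))) + 83132/56051 = 213225/((2250*(-71))) + 83132*(1/56051) = 213225/(-159750) + 83132/56051 = 213225*(-1/159750) + 83132/56051 = -2843/2130 + 83132/56051 = 17718167/119388630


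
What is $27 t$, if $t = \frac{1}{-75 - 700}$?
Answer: $- \frac{27}{775} \approx -0.034839$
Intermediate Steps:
$t = - \frac{1}{775}$ ($t = \frac{1}{-775} = - \frac{1}{775} \approx -0.0012903$)
$27 t = 27 \left(- \frac{1}{775}\right) = - \frac{27}{775}$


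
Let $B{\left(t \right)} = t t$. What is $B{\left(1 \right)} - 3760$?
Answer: $-3759$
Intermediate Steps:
$B{\left(t \right)} = t^{2}$
$B{\left(1 \right)} - 3760 = 1^{2} - 3760 = 1 - 3760 = -3759$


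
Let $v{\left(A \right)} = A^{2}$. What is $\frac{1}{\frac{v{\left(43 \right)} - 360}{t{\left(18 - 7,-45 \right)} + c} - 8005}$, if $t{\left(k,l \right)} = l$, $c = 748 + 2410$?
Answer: $- \frac{3113}{24918076} \approx -0.00012493$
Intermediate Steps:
$c = 3158$
$\frac{1}{\frac{v{\left(43 \right)} - 360}{t{\left(18 - 7,-45 \right)} + c} - 8005} = \frac{1}{\frac{43^{2} - 360}{-45 + 3158} - 8005} = \frac{1}{\frac{1849 - 360}{3113} - 8005} = \frac{1}{1489 \cdot \frac{1}{3113} - 8005} = \frac{1}{\frac{1489}{3113} - 8005} = \frac{1}{- \frac{24918076}{3113}} = - \frac{3113}{24918076}$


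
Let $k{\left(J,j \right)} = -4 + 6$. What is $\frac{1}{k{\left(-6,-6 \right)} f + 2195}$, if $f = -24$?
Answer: $\frac{1}{2147} \approx 0.00046577$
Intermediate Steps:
$k{\left(J,j \right)} = 2$
$\frac{1}{k{\left(-6,-6 \right)} f + 2195} = \frac{1}{2 \left(-24\right) + 2195} = \frac{1}{-48 + 2195} = \frac{1}{2147}$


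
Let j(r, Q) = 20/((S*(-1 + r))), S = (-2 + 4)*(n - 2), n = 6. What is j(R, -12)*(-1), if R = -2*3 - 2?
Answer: 5/18 ≈ 0.27778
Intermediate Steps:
S = 8 (S = (-2 + 4)*(6 - 2) = 2*4 = 8)
R = -8 (R = -6 - 2 = -8)
j(r, Q) = 20/(-8 + 8*r) (j(r, Q) = 20/((8*(-1 + r))) = 20/(-8 + 8*r))
j(R, -12)*(-1) = (5/(2*(-1 - 8)))*(-1) = ((5/2)/(-9))*(-1) = ((5/2)*(-1/9))*(-1) = -5/18*(-1) = 5/18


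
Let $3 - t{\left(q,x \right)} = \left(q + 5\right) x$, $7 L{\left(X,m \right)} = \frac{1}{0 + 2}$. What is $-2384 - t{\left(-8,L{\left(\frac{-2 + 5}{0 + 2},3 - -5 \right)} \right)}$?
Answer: $- \frac{33421}{14} \approx -2387.2$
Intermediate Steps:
$L{\left(X,m \right)} = \frac{1}{14}$ ($L{\left(X,m \right)} = \frac{1}{7 \left(0 + 2\right)} = \frac{1}{7 \cdot 2} = \frac{1}{7} \cdot \frac{1}{2} = \frac{1}{14}$)
$t{\left(q,x \right)} = 3 - x \left(5 + q\right)$ ($t{\left(q,x \right)} = 3 - \left(q + 5\right) x = 3 - \left(5 + q\right) x = 3 - x \left(5 + q\right)$)
$-2384 - t{\left(-8,L{\left(\frac{-2 + 5}{0 + 2},3 - -5 \right)} \right)} = -2384 - \left(3 - \frac{5}{14} - \left(-8\right) \frac{1}{14}\right) = -2384 - \left(3 - \frac{5}{14} + \frac{4}{7}\right) = -2384 - \frac{45}{14} = - \frac{33421}{14}$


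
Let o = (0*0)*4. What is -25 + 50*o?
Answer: -25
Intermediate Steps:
o = 0 (o = 0*4 = 0)
-25 + 50*o = -25 + 50*0 = -25 + 0 = -25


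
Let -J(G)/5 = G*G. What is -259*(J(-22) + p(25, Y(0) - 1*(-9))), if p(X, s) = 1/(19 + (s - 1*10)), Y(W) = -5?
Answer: 8147881/13 ≈ 6.2676e+5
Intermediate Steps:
J(G) = -5*G² (J(G) = -5*G*G = -5*G²)
p(X, s) = 1/(9 + s) (p(X, s) = 1/(19 + (s - 10)) = 1/(19 + (-10 + s)) = 1/(9 + s))
-259*(J(-22) + p(25, Y(0) - 1*(-9))) = -259*(-5*(-22)² + 1/(9 + (-5 - 1*(-9)))) = -259*(-5*484 + 1/(9 + (-5 + 9))) = -259*(-2420 + 1/(9 + 4)) = -259*(-2420 + 1/13) = -259*(-31459/13) = 8147881/13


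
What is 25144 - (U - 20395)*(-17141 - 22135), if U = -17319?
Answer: -1481229920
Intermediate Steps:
25144 - (U - 20395)*(-17141 - 22135) = 25144 - (-17319 - 20395)*(-17141 - 22135) = 25144 - (-37714)*(-39276) = 25144 - 1*1481255064 = 25144 - 1481255064 = -1481229920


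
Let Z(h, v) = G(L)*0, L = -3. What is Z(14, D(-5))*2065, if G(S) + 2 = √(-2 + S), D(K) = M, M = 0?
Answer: 0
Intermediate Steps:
D(K) = 0
G(S) = -2 + √(-2 + S)
Z(h, v) = 0 (Z(h, v) = (-2 + √(-2 - 3))*0 = (-2 + √(-5))*0 = (-2 + I*√5)*0 = 0)
Z(14, D(-5))*2065 = 0*2065 = 0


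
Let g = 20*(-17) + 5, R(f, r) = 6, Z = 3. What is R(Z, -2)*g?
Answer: -2010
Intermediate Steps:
g = -335 (g = -340 + 5 = -335)
R(Z, -2)*g = 6*(-335) = -2010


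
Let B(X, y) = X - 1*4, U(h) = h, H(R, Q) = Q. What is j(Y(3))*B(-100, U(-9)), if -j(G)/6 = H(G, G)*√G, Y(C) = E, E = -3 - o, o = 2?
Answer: -3120*I*√5 ≈ -6976.5*I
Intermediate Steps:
E = -5 (E = -3 - 1*2 = -3 - 2 = -5)
Y(C) = -5
B(X, y) = -4 + X (B(X, y) = X - 4 = -4 + X)
j(G) = -6*G^(3/2) (j(G) = -6*G*√G = -6*G^(3/2))
j(Y(3))*B(-100, U(-9)) = (-(-30)*I*√5)*(-4 - 100) = -(-30)*I*√5*(-104) = (30*I*√5)*(-104) = -3120*I*√5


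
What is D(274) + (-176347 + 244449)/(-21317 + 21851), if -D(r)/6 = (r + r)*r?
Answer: -240509453/267 ≈ -9.0078e+5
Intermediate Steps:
D(r) = -12*r² (D(r) = -6*(r + r)*r = -6*2*r*r = -12*r²)
D(274) + (-176347 + 244449)/(-21317 + 21851) = -12*274² + (-176347 + 244449)/(-21317 + 21851) = -12*75076 + 68102/534 = -900912 + 68102*(1/534) = -900912 + 34051/267 = -240509453/267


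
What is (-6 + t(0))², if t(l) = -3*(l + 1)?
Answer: 81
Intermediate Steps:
t(l) = -3 - 3*l (t(l) = -3*(1 + l) = -3 - 3*l)
(-6 + t(0))² = (-6 + (-3 - 3*0))² = (-6 + (-3 + 0))² = (-6 - 3)² = (-9)² = 81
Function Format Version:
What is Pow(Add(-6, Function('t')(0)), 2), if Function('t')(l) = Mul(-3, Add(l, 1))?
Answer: 81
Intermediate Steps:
Function('t')(l) = Add(-3, Mul(-3, l)) (Function('t')(l) = Mul(-3, Add(1, l)) = Add(-3, Mul(-3, l)))
Pow(Add(-6, Function('t')(0)), 2) = Pow(Add(-6, Add(-3, Mul(-3, 0))), 2) = Pow(Add(-6, Add(-3, 0)), 2) = Pow(Add(-6, -3), 2) = Pow(-9, 2) = 81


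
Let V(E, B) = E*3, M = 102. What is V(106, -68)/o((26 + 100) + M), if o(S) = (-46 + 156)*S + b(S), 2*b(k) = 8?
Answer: 159/12542 ≈ 0.012677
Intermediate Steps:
V(E, B) = 3*E
b(k) = 4 (b(k) = (1/2)*8 = 4)
o(S) = 4 + 110*S (o(S) = (-46 + 156)*S + 4 = 110*S + 4 = 4 + 110*S)
V(106, -68)/o((26 + 100) + M) = (3*106)/(4 + 110*((26 + 100) + 102)) = 318/(4 + 110*(126 + 102)) = 318/(4 + 110*228) = 318/(4 + 25080) = 318/25084 = 318*(1/25084) = 159/12542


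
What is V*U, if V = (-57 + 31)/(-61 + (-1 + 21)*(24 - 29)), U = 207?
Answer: 234/7 ≈ 33.429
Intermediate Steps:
V = 26/161 (V = -26/(-61 + 20*(-5)) = -26/(-61 - 100) = -26/(-161) = -26*(-1/161) = 26/161 ≈ 0.16149)
V*U = (26/161)*207 = 234/7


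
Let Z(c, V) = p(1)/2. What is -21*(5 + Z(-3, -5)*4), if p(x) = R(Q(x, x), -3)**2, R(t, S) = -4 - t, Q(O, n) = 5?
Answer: -3507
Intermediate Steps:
p(x) = 81 (p(x) = (-4 - 1*5)**2 = (-4 - 5)**2 = (-9)**2 = 81)
Z(c, V) = 81/2
-21*(5 + Z(-3, -5)*4) = -21*(5 + (81/2)*4) = -21*(5 + 162) = -21*167 = -3507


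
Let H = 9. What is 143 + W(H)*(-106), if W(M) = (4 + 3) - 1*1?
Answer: -493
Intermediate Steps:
W(M) = 6 (W(M) = 7 - 1 = 6)
143 + W(H)*(-106) = 143 + 6*(-106) = 143 - 636 = -493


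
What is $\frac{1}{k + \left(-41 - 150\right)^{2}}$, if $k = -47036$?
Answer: $- \frac{1}{10555} \approx -9.4742 \cdot 10^{-5}$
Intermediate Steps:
$\frac{1}{k + \left(-41 - 150\right)^{2}} = \frac{1}{-47036 + \left(-41 - 150\right)^{2}} = \frac{1}{-47036 + \left(-191\right)^{2}} = \frac{1}{-47036 + 36481} = \frac{1}{-10555} = - \frac{1}{10555}$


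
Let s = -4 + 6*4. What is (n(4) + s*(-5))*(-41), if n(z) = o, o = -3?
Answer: 4223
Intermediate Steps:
n(z) = -3
s = 20 (s = -4 + 24 = 20)
(n(4) + s*(-5))*(-41) = (-3 + 20*(-5))*(-41) = (-3 - 100)*(-41) = -103*(-41) = 4223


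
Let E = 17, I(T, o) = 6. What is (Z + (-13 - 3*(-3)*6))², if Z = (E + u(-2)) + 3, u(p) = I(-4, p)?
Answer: 4489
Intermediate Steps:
u(p) = 6
Z = 26 (Z = (17 + 6) + 3 = 23 + 3 = 26)
(Z + (-13 - 3*(-3)*6))² = (26 + (-13 - 3*(-3)*6))² = (26 + (-13 + 9*6))² = (26 + (-13 + 54))² = (26 + 41)² = 67² = 4489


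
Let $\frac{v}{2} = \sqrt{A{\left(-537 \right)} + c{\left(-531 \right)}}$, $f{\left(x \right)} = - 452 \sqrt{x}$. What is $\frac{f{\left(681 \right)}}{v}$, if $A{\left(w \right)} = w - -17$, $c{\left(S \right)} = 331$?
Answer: $\frac{226 i \sqrt{1589}}{21} \approx 428.99 i$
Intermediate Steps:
$A{\left(w \right)} = 17 + w$ ($A{\left(w \right)} = w + 17 = 17 + w$)
$v = 6 i \sqrt{21}$ ($v = 2 \sqrt{\left(17 - 537\right) + 331} = 2 \sqrt{-520 + 331} = 2 \sqrt{-189} = 2 \cdot 3 i \sqrt{21} = 6 i \sqrt{21} \approx 27.495 i$)
$\frac{f{\left(681 \right)}}{v} = \frac{\left(-452\right) \sqrt{681}}{6 i \sqrt{21}} = - 452 \sqrt{681} \left(- \frac{i \sqrt{21}}{126}\right) = \frac{226 i \sqrt{1589}}{21}$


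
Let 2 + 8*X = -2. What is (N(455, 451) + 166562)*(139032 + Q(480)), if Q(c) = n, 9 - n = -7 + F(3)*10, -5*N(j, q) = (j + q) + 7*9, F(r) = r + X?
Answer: 115645031343/5 ≈ 2.3129e+10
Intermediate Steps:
X = -1/2 (X = -1/4 + (1/8)*(-2) = -1/4 - 1/4 = -1/2 ≈ -0.50000)
F(r) = -1/2 + r (F(r) = r - 1/2 = -1/2 + r)
N(j, q) = -63/5 - j/5 - q/5 (N(j, q) = -((j + q) + 7*9)/5 = -((j + q) + 63)/5 = -(63 + j + q)/5 = -63/5 - j/5 - q/5)
n = -9 (n = 9 - (-7 + (-1/2 + 3)*10) = 9 - (-7 + (5/2)*10) = 9 - (-7 + 25) = 9 - 1*18 = 9 - 18 = -9)
Q(c) = -9
(N(455, 451) + 166562)*(139032 + Q(480)) = ((-63/5 - 1/5*455 - 1/5*451) + 166562)*(139032 - 9) = ((-63/5 - 91 - 451/5) + 166562)*139023 = (-969/5 + 166562)*139023 = (831841/5)*139023 = 115645031343/5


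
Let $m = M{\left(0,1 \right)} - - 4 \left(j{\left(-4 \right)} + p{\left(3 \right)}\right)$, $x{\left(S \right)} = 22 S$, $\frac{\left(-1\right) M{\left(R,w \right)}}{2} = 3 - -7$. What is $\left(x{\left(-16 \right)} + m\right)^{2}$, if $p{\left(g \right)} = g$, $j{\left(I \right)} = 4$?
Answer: $118336$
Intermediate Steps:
$M{\left(R,w \right)} = -20$ ($M{\left(R,w \right)} = - 2 \left(3 - -7\right) = - 2 \left(3 + 7\right) = \left(-2\right) 10 = -20$)
$m = 8$ ($m = -20 - - 4 \left(4 + 3\right) = -20 - \left(-4\right) 7 = -20 - -28 = -20 + 28 = 8$)
$\left(x{\left(-16 \right)} + m\right)^{2} = \left(22 \left(-16\right) + 8\right)^{2} = \left(-352 + 8\right)^{2} = \left(-344\right)^{2} = 118336$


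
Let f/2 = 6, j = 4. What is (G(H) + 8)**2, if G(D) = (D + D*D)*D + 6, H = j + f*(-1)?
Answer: 188356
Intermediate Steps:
f = 12 (f = 2*6 = 12)
H = -8 (H = 4 + 12*(-1) = 4 - 12 = -8)
G(D) = 6 + D*(D + D**2) (G(D) = (D + D**2)*D + 6 = D*(D + D**2) + 6 = 6 + D*(D + D**2))
(G(H) + 8)**2 = ((6 + (-8)**2 + (-8)**3) + 8)**2 = ((6 + 64 - 512) + 8)**2 = (-442 + 8)**2 = (-434)**2 = 188356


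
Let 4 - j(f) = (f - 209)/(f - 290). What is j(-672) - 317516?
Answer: -305447425/962 ≈ -3.1751e+5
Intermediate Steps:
j(f) = 4 - (-209 + f)/(-290 + f) (j(f) = 4 - (f - 209)/(f - 290) = 4 - (-209 + f)/(-290 + f))
j(-672) - 317516 = 3*(-317 - 672)/(-290 - 672) - 317516 = 3*(-989)/(-962) - 317516 = 3*(-1/962)*(-989) - 317516 = 2967/962 - 317516 = -305447425/962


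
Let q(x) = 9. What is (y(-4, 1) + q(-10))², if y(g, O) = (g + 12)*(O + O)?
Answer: 625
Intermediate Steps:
y(g, O) = 2*O*(12 + g) (y(g, O) = (12 + g)*(2*O) = 2*O*(12 + g))
(y(-4, 1) + q(-10))² = (2*1*(12 - 4) + 9)² = (2*1*8 + 9)² = (16 + 9)² = 25² = 625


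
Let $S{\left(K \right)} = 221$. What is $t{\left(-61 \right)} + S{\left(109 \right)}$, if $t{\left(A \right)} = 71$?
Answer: $292$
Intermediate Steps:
$t{\left(-61 \right)} + S{\left(109 \right)} = 71 + 221 = 292$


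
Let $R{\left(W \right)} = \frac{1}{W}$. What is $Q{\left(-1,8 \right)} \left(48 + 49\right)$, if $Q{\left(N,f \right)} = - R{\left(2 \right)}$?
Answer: $- \frac{97}{2} \approx -48.5$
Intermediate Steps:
$Q{\left(N,f \right)} = - \frac{1}{2}$
$Q{\left(-1,8 \right)} \left(48 + 49\right) = - \frac{48 + 49}{2} = \left(- \frac{1}{2}\right) 97 = - \frac{97}{2}$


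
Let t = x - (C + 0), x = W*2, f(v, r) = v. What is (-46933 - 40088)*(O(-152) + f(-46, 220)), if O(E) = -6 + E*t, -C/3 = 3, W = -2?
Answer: 70661052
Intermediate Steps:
C = -9 (C = -3*3 = -9)
x = -4 (x = -2*2 = -4)
t = 5 (t = -4 - (-9 + 0) = -4 - 1*(-9) = -4 + 9 = 5)
O(E) = -6 + 5*E (O(E) = -6 + E*5 = -6 + 5*E)
(-46933 - 40088)*(O(-152) + f(-46, 220)) = (-46933 - 40088)*((-6 + 5*(-152)) - 46) = -87021*((-6 - 760) - 46) = -87021*(-766 - 46) = -87021*(-812) = 70661052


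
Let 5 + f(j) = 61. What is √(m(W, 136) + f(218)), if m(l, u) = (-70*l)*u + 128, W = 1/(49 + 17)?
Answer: 4*√2706/33 ≈ 6.3054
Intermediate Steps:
W = 1/66 ≈ 0.015152
f(j) = 56 (f(j) = -5 + 61 = 56)
m(l, u) = 128 - 70*l*u (m(l, u) = -70*l*u + 128 = 128 - 70*l*u)
√(m(W, 136) + f(218)) = √((128 - 70*1/66*136) + 56) = √((128 - 4760/33) + 56) = √(-536/33 + 56) = √(1312/33) = 4*√2706/33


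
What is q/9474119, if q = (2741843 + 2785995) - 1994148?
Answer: 3533690/9474119 ≈ 0.37298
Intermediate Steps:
q = 3533690 (q = 5527838 - 1994148 = 3533690)
q/9474119 = 3533690/9474119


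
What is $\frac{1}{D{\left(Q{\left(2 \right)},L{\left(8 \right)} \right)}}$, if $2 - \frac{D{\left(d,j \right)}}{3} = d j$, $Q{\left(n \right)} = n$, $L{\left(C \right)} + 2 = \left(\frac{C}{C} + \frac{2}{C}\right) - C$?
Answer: $\frac{2}{117} \approx 0.017094$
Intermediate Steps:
$L{\left(C \right)} = -1 - C + \frac{2}{C}$ ($L{\left(C \right)} = -2 - \left(C - \frac{2}{C} - \frac{C}{C}\right) = -2 - \left(-1 + C - \frac{2}{C}\right) = -2 + \left(1 - C + \frac{2}{C}\right) = -1 - C + \frac{2}{C}$)
$D{\left(d,j \right)} = 6 - 3 d j$
$\frac{1}{D{\left(Q{\left(2 \right)},L{\left(8 \right)} \right)}} = \frac{1}{6 - 6 \left(-1 - 8 + \frac{2}{8}\right)} = \frac{1}{6 - 6 \left(-1 - 8 + 2 \cdot \frac{1}{8}\right)} = \frac{1}{6 - 6 \left(-1 - 8 + \frac{1}{4}\right)} = \frac{1}{6 - 6 \left(- \frac{35}{4}\right)} = \frac{1}{6 + \frac{105}{2}} = \frac{1}{\frac{117}{2}} = \frac{2}{117}$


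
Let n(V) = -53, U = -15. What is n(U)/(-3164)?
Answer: 53/3164 ≈ 0.016751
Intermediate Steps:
n(U)/(-3164) = -53/(-3164) = -53*(-1/3164) = 53/3164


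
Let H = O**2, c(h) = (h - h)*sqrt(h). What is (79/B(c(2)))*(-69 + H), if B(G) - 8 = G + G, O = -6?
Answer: -2607/8 ≈ -325.88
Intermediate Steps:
c(h) = 0 (c(h) = 0*sqrt(h) = 0)
B(G) = 8 + 2*G (B(G) = 8 + (G + G) = 8 + 2*G)
H = 36 (H = (-6)**2 = 36)
(79/B(c(2)))*(-69 + H) = (79/(8 + 2*0))*(-69 + 36) = (79/(8 + 0))*(-33) = (79/8)*(-33) = -2607/8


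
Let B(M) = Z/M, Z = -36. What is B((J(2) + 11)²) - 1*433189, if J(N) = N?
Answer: -73208977/169 ≈ -4.3319e+5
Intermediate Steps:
B(M) = -36/M
B((J(2) + 11)²) - 1*433189 = -36/(2 + 11)² - 1*433189 = -36/(13²) - 433189 = -36/169 - 433189 = -73208977/169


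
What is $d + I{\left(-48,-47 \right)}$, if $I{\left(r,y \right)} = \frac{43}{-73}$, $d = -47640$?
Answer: $- \frac{3477763}{73} \approx -47641.0$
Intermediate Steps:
$I{\left(r,y \right)} = - \frac{43}{73}$ ($I{\left(r,y \right)} = 43 \left(- \frac{1}{73}\right) = - \frac{43}{73}$)
$d + I{\left(-48,-47 \right)} = -47640 - \frac{43}{73} = - \frac{3477763}{73}$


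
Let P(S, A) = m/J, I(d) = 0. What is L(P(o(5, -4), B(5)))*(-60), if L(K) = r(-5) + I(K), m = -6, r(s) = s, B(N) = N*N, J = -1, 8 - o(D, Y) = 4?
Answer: 300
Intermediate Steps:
o(D, Y) = 4 (o(D, Y) = 8 - 1*4 = 8 - 4 = 4)
B(N) = N²
P(S, A) = 6 (P(S, A) = -6/(-1) = -6*(-1) = 6)
L(K) = -5 (L(K) = -5 + 0 = -5)
L(P(o(5, -4), B(5)))*(-60) = -5*(-60) = 300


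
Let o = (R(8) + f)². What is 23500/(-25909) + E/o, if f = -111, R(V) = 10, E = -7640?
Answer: -437668260/264297709 ≈ -1.6560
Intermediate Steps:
o = 10201 (o = (10 - 111)² = (-101)² = 10201)
23500/(-25909) + E/o = 23500/(-25909) - 7640/10201 = 23500*(-1/25909) - 7640*1/10201 = -23500/25909 - 7640/10201 = -437668260/264297709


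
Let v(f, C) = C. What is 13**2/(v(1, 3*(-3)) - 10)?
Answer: -169/19 ≈ -8.8947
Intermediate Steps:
13**2/(v(1, 3*(-3)) - 10) = 13**2/(3*(-3) - 10) = 169/(-9 - 10) = 169/(-19) = 169*(-1/19) = -169/19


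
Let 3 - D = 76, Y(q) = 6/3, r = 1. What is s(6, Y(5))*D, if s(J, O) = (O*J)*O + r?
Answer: -1825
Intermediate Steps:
Y(q) = 2 (Y(q) = 6*(⅓) = 2)
s(J, O) = 1 + J*O² (s(J, O) = (O*J)*O + 1 = (J*O)*O + 1 = J*O² + 1 = 1 + J*O²)
D = -73 (D = 3 - 1*76 = 3 - 76 = -73)
s(6, Y(5))*D = (1 + 6*2²)*(-73) = (1 + 6*4)*(-73) = (1 + 24)*(-73) = 25*(-73) = -1825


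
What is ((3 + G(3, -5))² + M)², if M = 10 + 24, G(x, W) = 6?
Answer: 13225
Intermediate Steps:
M = 34
((3 + G(3, -5))² + M)² = ((3 + 6)² + 34)² = (9² + 34)² = (81 + 34)² = 115² = 13225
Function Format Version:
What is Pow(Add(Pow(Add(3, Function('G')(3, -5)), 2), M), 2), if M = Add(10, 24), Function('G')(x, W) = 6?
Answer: 13225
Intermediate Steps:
M = 34
Pow(Add(Pow(Add(3, Function('G')(3, -5)), 2), M), 2) = Pow(Add(Pow(Add(3, 6), 2), 34), 2) = Pow(Add(Pow(9, 2), 34), 2) = Pow(Add(81, 34), 2) = Pow(115, 2) = 13225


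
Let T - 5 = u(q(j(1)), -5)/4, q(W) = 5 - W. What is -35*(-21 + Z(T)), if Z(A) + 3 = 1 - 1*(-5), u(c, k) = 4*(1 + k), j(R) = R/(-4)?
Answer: 630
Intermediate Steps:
j(R) = -R/4 (j(R) = R*(-1/4) = -R/4)
u(c, k) = 4 + 4*k
T = 1 (T = 5 + (4 + 4*(-5))/4 = 5 + (4 - 20)*(1/4) = 5 - 16*1/4 = 5 - 4 = 1)
Z(A) = 3 (Z(A) = -3 + (1 - 1*(-5)) = -3 + (1 + 5) = -3 + 6 = 3)
-35*(-21 + Z(T)) = -35*(-21 + 3) = -35*(-18) = 630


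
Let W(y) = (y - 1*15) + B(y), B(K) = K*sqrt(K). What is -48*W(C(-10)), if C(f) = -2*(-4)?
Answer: 336 - 768*sqrt(2) ≈ -750.12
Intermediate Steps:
C(f) = 8
B(K) = K**(3/2)
W(y) = -15 + y + y**(3/2) (W(y) = (y - 1*15) + y**(3/2) = (y - 15) + y**(3/2) = (-15 + y) + y**(3/2) = -15 + y + y**(3/2))
-48*W(C(-10)) = -48*(-15 + 8 + 8**(3/2)) = -48*(-15 + 8 + 16*sqrt(2)) = -48*(-7 + 16*sqrt(2)) = 336 - 768*sqrt(2)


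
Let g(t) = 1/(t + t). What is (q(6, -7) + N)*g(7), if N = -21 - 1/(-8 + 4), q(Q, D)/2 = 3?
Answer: -59/56 ≈ -1.0536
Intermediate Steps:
q(Q, D) = 6 (q(Q, D) = 2*3 = 6)
N = -83/4 (N = -21 - 1/(-4) = -21 - 1*(-¼) = -21 + ¼ = -83/4 ≈ -20.750)
g(t) = 1/(2*t)
(q(6, -7) + N)*g(7) = (6 - 83/4)*((½)/7) = -59/(8*7) = -59/4*1/14 = -59/56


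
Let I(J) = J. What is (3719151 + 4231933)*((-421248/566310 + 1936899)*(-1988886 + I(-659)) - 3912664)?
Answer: -578389410616291339427444/18877 ≈ -3.0640e+19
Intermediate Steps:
(3719151 + 4231933)*((-421248/566310 + 1936899)*(-1988886 + I(-659)) - 3912664) = (3719151 + 4231933)*((-421248/566310 + 1936899)*(-1988886 - 659) - 3912664) = 7951084*((-421248*1/566310 + 1936899)*(-1989545) - 3912664) = 7951084*((-70208/94385 + 1936899)*(-1989545) - 3912664) = 7951084*((182814141907/94385)*(-1989545) - 3912664) = 7951084*(-72743392392072463/18877 - 3912664) = 7951084*(-72743466251430791/18877) = -578389410616291339427444/18877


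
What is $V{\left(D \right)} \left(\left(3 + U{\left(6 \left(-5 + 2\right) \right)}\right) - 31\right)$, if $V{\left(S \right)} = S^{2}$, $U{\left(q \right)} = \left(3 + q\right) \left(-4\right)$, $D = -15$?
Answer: $7200$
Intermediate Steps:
$U{\left(q \right)} = -12 - 4 q$
$V{\left(D \right)} \left(\left(3 + U{\left(6 \left(-5 + 2\right) \right)}\right) - 31\right) = \left(-15\right)^{2} \left(\left(3 - \left(12 + 4 \cdot 6 \left(-5 + 2\right)\right)\right) - 31\right) = 225 \left(\left(3 - \left(12 + 4 \cdot 6 \left(-3\right)\right)\right) - 31\right) = 225 \left(\left(3 - -60\right) - 31\right) = 225 \left(\left(3 + \left(-12 + 72\right)\right) - 31\right) = 225 \left(\left(3 + 60\right) - 31\right) = 225 \left(63 - 31\right) = 225 \cdot 32 = 7200$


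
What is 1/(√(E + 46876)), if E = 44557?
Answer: √91433/91433 ≈ 0.0033071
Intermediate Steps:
1/(√(E + 46876)) = 1/(√(44557 + 46876)) = 1/(√91433) = √91433/91433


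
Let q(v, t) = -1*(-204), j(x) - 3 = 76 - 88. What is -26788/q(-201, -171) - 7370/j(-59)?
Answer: 105199/153 ≈ 687.58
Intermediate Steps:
j(x) = -9 (j(x) = 3 + (76 - 88) = 3 - 12 = -9)
q(v, t) = 204
-26788/q(-201, -171) - 7370/j(-59) = -26788/204 - 7370/(-9) = -26788*1/204 - 7370*(-1/9) = -6697/51 + 7370/9 = 105199/153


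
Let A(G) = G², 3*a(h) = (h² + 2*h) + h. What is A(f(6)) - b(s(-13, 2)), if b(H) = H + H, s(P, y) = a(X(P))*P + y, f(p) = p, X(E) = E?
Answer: 3476/3 ≈ 1158.7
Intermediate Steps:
a(h) = h + h²/3 (a(h) = ((h² + 2*h) + h)/3 = (h² + 3*h)/3 = h + h²/3)
s(P, y) = y + P²*(3 + P)/3 (s(P, y) = (P*(3 + P)/3)*P + y = P²*(3 + P)/3 + y = y + P²*(3 + P)/3)
b(H) = 2*H
A(f(6)) - b(s(-13, 2)) = 6² - 2*(2 + (-13)² + (⅓)*(-13)³) = 36 - 2*(2 + 169 + (⅓)*(-2197)) = 36 - 2*(2 + 169 - 2197/3) = 36 - 2*(-1684)/3 = 36 - 1*(-3368/3) = 36 + 3368/3 = 3476/3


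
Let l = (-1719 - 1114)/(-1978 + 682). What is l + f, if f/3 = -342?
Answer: -1326863/1296 ≈ -1023.8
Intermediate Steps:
f = -1026 (f = 3*(-342) = -1026)
l = 2833/1296 (l = -2833/(-1296) = -2833*(-1/1296) = 2833/1296 ≈ 2.1860)
l + f = 2833/1296 - 1026 = -1326863/1296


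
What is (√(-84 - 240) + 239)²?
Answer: 56797 + 8604*I ≈ 56797.0 + 8604.0*I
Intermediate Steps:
(√(-84 - 240) + 239)² = (√(-324) + 239)² = (18*I + 239)² = (239 + 18*I)²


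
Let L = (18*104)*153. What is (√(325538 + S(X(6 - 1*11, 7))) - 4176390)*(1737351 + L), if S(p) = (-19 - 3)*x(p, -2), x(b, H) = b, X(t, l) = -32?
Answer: -8452040261130 + 14166369*√6658 ≈ -8.4509e+12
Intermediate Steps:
L = 286416 (L = 1872*153 = 286416)
S(p) = -22*p (S(p) = (-19 - 3)*p = -22*p)
(√(325538 + S(X(6 - 1*11, 7))) - 4176390)*(1737351 + L) = (√(325538 - 22*(-32)) - 4176390)*(1737351 + 286416) = (√(325538 + 704) - 4176390)*2023767 = (√326242 - 4176390)*2023767 = (7*√6658 - 4176390)*2023767 = (-4176390 + 7*√6658)*2023767 = -8452040261130 + 14166369*√6658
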